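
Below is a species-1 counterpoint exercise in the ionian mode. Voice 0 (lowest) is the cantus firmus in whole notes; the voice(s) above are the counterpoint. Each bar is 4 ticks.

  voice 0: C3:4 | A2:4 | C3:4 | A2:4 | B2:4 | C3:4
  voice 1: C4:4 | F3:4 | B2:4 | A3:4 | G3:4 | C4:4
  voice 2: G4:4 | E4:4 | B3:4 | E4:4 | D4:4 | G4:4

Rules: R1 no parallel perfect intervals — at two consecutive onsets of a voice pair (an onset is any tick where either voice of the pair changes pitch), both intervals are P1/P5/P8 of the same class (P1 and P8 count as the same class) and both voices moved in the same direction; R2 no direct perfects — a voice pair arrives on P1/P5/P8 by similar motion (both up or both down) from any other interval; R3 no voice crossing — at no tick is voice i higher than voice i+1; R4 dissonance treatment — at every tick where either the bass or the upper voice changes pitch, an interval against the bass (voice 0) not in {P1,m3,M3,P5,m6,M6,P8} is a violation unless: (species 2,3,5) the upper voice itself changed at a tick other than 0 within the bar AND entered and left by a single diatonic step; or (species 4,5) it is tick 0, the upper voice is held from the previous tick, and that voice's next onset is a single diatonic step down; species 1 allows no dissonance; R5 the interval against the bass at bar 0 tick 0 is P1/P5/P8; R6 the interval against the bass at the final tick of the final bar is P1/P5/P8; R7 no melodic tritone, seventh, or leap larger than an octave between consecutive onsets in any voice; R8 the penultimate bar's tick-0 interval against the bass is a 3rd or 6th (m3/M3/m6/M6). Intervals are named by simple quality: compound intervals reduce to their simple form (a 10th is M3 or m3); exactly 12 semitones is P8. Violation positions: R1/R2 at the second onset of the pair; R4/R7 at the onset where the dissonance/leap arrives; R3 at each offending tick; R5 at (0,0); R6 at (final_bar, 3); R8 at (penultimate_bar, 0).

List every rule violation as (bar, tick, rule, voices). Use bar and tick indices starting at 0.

(1, 0, R1, (0, 2))
(2, 0, R2, (1, 2))
(2, 0, R3, (0, 1))
(2, 0, R4, (0, 1))
(2, 0, R4, (0, 2))
(2, 0, R7, (1,))
(2, 1, R3, (0, 1))
(2, 2, R3, (0, 1))
(2, 3, R3, (0, 1))
(3, 0, R2, (1, 2))
(3, 0, R7, (1,))
(4, 0, R1, (1, 2))
(5, 0, R1, (1, 2))
(5, 0, R2, (0, 1))
(5, 0, R2, (0, 2))

bar 0: v0=C3 v1=C4 v2=G4 downbeat P5
bar 1: v0=A2 v1=F3 v2=E4 downbeat P5
bar 2: v0=C3 v1=B2 v2=B3 downbeat M7
bar 3: v0=A2 v1=A3 v2=E4 downbeat P5
bar 4: v0=B2 v1=G3 v2=D4 downbeat m3
bar 5: v0=C3 v1=C4 v2=G4 downbeat P5
  -> R1 @ bar 1 tick 0 v(0, 2): C3/G4 P5 -> A2/E4 P5 similar
  -> R2 @ bar 2 tick 0 v(1, 2): F3/E4 M7 -> B2/B3 P8 similar
  -> R3 @ bar 2 tick 0 v(0, 1): C3 above B2
  -> R4 @ bar 2 tick 0 v(0, 1): C3/B2 m2 untreated
  -> R4 @ bar 2 tick 0 v(0, 2): C3/B3 M7 untreated
  -> R7 @ bar 2 tick 0 v(1,): F3->B2 leap 6st
  -> R3 @ bar 2 tick 1 v(0, 1): C3 above B2
  -> R3 @ bar 2 tick 2 v(0, 1): C3 above B2
  -> R3 @ bar 2 tick 3 v(0, 1): C3 above B2
  -> R2 @ bar 3 tick 0 v(1, 2): B2/B3 P8 -> A3/E4 P5 similar
  -> R7 @ bar 3 tick 0 v(1,): B2->A3 leap 10st
  -> R1 @ bar 4 tick 0 v(1, 2): A3/E4 P5 -> G3/D4 P5 similar
  -> R1 @ bar 5 tick 0 v(1, 2): G3/D4 P5 -> C4/G4 P5 similar
  -> R2 @ bar 5 tick 0 v(0, 1): B2/G3 m6 -> C3/C4 P8 similar
  -> R2 @ bar 5 tick 0 v(0, 2): B2/D4 m3 -> C3/G4 P5 similar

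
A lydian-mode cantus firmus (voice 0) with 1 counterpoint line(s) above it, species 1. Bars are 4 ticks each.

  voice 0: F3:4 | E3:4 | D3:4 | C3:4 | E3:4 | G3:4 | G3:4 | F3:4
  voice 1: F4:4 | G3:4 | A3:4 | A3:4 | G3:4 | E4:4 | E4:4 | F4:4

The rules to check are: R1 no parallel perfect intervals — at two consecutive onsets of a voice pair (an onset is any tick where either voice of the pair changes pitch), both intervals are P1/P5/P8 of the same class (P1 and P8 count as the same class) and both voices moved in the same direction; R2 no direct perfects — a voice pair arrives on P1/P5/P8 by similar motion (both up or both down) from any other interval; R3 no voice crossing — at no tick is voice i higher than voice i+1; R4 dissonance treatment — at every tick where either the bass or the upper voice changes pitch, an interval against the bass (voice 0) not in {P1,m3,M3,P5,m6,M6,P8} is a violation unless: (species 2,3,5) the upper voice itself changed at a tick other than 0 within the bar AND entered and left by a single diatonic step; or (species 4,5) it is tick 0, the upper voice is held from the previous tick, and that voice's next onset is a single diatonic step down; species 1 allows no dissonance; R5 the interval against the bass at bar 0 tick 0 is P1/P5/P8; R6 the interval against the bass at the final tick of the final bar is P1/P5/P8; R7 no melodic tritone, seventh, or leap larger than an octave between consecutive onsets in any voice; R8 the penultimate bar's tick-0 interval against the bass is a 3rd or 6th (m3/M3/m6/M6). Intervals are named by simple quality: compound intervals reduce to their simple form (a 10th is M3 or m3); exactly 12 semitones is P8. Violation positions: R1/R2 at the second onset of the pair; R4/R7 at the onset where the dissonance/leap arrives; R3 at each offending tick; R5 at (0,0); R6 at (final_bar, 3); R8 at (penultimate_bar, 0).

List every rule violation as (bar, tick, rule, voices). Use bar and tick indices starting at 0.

bar 0: v0=F3 v1=F4 downbeat P8
bar 1: v0=E3 v1=G3 downbeat m3
bar 2: v0=D3 v1=A3 downbeat P5
bar 3: v0=C3 v1=A3 downbeat M6
bar 4: v0=E3 v1=G3 downbeat m3
bar 5: v0=G3 v1=E4 downbeat M6
bar 6: v0=G3 v1=E4 downbeat M6
bar 7: v0=F3 v1=F4 downbeat P8
  -> R7 @ bar 1 tick 0 v(1,): F4->G3 leap 10st

(1, 0, R7, (1,))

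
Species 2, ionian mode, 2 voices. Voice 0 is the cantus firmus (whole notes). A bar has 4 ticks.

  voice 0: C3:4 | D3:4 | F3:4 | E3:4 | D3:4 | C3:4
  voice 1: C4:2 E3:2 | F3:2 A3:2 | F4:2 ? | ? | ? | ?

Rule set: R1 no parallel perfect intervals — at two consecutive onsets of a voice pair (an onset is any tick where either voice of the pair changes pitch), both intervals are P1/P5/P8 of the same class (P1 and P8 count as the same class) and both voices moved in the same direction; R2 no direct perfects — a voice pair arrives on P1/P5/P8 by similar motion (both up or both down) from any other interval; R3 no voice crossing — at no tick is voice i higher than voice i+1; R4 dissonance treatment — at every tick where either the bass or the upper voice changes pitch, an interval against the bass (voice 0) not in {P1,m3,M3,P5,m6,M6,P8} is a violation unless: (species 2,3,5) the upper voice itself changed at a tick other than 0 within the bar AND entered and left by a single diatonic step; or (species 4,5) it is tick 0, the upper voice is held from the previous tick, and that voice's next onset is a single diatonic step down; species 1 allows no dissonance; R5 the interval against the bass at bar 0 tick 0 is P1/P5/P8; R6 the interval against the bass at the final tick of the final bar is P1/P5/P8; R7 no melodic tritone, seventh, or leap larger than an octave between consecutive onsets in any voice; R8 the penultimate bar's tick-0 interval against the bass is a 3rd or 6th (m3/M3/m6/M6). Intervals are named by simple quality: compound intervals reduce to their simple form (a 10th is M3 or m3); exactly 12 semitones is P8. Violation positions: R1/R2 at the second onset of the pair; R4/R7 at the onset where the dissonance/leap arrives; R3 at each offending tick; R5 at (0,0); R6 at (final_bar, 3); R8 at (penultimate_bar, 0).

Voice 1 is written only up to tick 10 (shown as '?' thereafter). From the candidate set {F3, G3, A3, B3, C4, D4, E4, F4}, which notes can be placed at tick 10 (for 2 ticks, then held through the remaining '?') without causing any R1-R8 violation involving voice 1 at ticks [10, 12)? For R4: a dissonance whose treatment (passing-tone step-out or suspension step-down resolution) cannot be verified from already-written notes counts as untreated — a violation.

{A3, C4, D4, F3, F4}

F3: legal
G3: violates R4,R7
A3: legal
B3: violates R4,R7
C4: legal
D4: legal
E4: violates R4
F4: legal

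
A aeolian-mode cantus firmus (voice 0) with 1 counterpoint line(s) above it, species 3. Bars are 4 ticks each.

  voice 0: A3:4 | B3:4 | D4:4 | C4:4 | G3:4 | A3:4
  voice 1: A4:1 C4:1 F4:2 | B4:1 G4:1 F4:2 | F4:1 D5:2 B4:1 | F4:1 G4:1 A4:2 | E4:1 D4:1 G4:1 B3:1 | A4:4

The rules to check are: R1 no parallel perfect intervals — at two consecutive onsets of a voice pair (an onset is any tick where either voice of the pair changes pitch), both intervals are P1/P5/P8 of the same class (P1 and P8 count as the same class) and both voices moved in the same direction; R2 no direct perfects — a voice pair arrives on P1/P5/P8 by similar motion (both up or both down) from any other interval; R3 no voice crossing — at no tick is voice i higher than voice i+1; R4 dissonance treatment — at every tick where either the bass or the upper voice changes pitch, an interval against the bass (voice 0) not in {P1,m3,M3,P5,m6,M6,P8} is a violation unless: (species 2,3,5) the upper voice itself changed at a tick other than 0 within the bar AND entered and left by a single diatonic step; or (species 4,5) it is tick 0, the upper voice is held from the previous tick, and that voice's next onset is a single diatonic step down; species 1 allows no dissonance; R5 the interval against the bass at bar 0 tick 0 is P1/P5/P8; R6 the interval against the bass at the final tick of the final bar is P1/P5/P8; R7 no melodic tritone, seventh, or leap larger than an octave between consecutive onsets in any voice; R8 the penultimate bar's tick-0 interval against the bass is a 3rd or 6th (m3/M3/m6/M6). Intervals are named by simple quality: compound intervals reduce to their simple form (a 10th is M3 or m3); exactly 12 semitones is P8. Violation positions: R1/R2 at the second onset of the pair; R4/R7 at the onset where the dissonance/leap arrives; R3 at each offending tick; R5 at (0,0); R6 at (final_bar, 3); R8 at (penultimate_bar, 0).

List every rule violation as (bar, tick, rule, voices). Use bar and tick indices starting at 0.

bar 0: v0=A3 v1=A4 downbeat P8
bar 1: v0=B3 v1=B4 downbeat P8
bar 2: v0=D4 v1=F4 downbeat m3
bar 3: v0=C4 v1=F4 downbeat P4
bar 4: v0=G3 v1=E4 downbeat M6
bar 5: v0=A3 v1=A4 downbeat P8
  -> R2 @ bar 1 tick 0 v(0, 1): A3/F4 m6 -> B3/B4 P8 similar
  -> R7 @ bar 1 tick 0 v(1,): F4->B4 leap 6st
  -> R4 @ bar 1 tick 2 v(0, 1): B3/F4 TT untreated
  -> R4 @ bar 3 tick 0 v(0, 1): C4/F4 P4 untreated
  -> R7 @ bar 3 tick 0 v(1,): B4->F4 leap 6st
  -> R2 @ bar 5 tick 0 v(0, 1): G3/B3 M3 -> A3/A4 P8 similar
  -> R7 @ bar 5 tick 0 v(1,): B3->A4 leap 10st

(1, 0, R2, (0, 1))
(1, 0, R7, (1,))
(1, 2, R4, (0, 1))
(3, 0, R4, (0, 1))
(3, 0, R7, (1,))
(5, 0, R2, (0, 1))
(5, 0, R7, (1,))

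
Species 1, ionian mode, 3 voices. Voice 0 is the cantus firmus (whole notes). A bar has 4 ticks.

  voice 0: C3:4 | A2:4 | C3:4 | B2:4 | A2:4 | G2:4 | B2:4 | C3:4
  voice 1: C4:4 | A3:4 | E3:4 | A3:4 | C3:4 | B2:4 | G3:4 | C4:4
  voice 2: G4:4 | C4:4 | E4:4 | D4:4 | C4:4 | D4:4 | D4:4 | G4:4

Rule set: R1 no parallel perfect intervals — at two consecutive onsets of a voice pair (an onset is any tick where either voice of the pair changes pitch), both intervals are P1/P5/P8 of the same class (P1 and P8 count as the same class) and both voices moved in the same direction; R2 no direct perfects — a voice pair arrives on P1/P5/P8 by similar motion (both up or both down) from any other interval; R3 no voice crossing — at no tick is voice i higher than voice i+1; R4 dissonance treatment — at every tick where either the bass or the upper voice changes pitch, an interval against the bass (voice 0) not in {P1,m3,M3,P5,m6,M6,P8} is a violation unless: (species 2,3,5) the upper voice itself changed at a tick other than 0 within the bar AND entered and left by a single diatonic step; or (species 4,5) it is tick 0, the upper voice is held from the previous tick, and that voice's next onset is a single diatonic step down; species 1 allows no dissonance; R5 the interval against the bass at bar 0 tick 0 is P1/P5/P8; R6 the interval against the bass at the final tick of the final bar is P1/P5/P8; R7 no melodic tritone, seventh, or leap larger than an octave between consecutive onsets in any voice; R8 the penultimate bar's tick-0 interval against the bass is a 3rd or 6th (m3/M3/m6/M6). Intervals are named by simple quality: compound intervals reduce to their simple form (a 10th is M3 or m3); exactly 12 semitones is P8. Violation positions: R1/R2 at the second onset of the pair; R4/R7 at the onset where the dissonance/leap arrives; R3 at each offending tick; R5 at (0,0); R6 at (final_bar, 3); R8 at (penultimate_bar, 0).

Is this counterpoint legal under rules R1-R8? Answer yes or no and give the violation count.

No (6 violations)

bar 0: v0=C3 v1=C4 v2=G4 (P5)
bar 1: v0=A2 v1=A3 v2=C4 (m3)
bar 2: v0=C3 v1=E3 v2=E4 (M3)
bar 3: v0=B2 v1=A3 v2=D4 (m3)
bar 4: v0=A2 v1=C3 v2=C4 (m3)
bar 5: v0=G2 v1=B2 v2=D4 (P5)
bar 6: v0=B2 v1=G3 v2=D4 (m3)
bar 7: v0=C3 v1=C4 v2=G4 (P5)
  R1 @ bar1.0: C3/C4 P8 -> A2/A3 P8 similar
  R4 @ bar3.0: B2/A3 m7 untreated
  R2 @ bar4.0: A3/D4 P4 -> C3/C4 P8 similar
  R1 @ bar7.0: G3/D4 P5 -> C4/G4 P5 similar
  R2 @ bar7.0: B2/G3 m6 -> C3/C4 P8 similar
  R2 @ bar7.0: B2/D4 m3 -> C3/G4 P5 similar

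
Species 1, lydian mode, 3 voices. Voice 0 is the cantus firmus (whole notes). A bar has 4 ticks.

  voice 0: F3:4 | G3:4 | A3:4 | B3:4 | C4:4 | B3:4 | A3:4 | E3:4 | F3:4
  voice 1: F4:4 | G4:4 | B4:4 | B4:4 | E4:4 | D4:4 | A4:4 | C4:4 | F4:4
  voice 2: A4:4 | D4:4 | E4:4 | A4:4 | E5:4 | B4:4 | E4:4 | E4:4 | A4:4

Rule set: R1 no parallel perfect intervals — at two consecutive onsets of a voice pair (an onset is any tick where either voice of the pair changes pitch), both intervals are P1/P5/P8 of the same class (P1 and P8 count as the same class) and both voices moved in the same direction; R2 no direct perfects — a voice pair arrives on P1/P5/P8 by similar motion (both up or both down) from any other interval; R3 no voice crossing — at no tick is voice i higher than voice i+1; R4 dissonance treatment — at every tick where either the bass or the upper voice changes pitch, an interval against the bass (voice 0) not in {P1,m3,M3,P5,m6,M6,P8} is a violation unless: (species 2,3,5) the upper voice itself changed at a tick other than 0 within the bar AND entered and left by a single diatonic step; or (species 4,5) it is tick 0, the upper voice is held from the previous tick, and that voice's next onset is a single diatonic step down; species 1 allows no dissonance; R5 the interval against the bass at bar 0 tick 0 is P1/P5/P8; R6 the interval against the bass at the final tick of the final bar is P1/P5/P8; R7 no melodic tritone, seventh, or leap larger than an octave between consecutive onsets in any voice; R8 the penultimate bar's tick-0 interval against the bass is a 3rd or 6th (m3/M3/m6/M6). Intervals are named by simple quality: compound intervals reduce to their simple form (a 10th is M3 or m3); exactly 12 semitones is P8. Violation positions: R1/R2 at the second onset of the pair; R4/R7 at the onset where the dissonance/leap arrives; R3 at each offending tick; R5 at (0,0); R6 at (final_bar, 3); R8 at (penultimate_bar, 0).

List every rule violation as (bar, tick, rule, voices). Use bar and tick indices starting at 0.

(0, 0, R5, (0, 2))
(1, 0, R1, (0, 1))
(1, 0, R3, (1, 2))
(1, 1, R3, (1, 2))
(1, 2, R3, (1, 2))
(1, 3, R3, (1, 2))
(2, 0, R1, (0, 2))
(2, 0, R2, (1, 2))
(2, 0, R3, (1, 2))
(2, 0, R4, (0, 1))
(2, 1, R3, (1, 2))
(2, 2, R3, (1, 2))
(2, 3, R3, (1, 2))
(3, 0, R3, (1, 2))
(3, 0, R4, (0, 2))
(3, 1, R3, (1, 2))
(3, 2, R3, (1, 2))
(3, 3, R3, (1, 2))
(5, 0, R2, (0, 2))
(6, 0, R2, (0, 2))
(6, 0, R3, (1, 2))
(6, 1, R3, (1, 2))
(6, 2, R3, (1, 2))
(6, 3, R3, (1, 2))
(7, 0, R8, (0, 2))
(8, 0, R2, (0, 1))
(8, 3, R6, (0, 2))

bar 0: v0=F3 v1=F4 v2=A4 downbeat M3
bar 1: v0=G3 v1=G4 v2=D4 downbeat P5
bar 2: v0=A3 v1=B4 v2=E4 downbeat P5
bar 3: v0=B3 v1=B4 v2=A4 downbeat m7
bar 4: v0=C4 v1=E4 v2=E5 downbeat M3
bar 5: v0=B3 v1=D4 v2=B4 downbeat P8
bar 6: v0=A3 v1=A4 v2=E4 downbeat P5
bar 7: v0=E3 v1=C4 v2=E4 downbeat P8
bar 8: v0=F3 v1=F4 v2=A4 downbeat M3
  -> R5 @ bar 0 tick 0 v(0, 2): opens on M3
  -> R1 @ bar 1 tick 0 v(0, 1): F3/F4 P8 -> G3/G4 P8 similar
  -> R3 @ bar 1 tick 0 v(1, 2): G4 above D4
  -> R3 @ bar 1 tick 1 v(1, 2): G4 above D4
  -> R3 @ bar 1 tick 2 v(1, 2): G4 above D4
  -> R3 @ bar 1 tick 3 v(1, 2): G4 above D4
  -> R1 @ bar 2 tick 0 v(0, 2): G3/D4 P5 -> A3/E4 P5 similar
  -> R2 @ bar 2 tick 0 v(1, 2): G4/D4 P4 -> B4/E4 P5 similar
  -> R3 @ bar 2 tick 0 v(1, 2): B4 above E4
  -> R4 @ bar 2 tick 0 v(0, 1): A3/B4 M2 untreated
  -> R3 @ bar 2 tick 1 v(1, 2): B4 above E4
  -> R3 @ bar 2 tick 2 v(1, 2): B4 above E4
  -> R3 @ bar 2 tick 3 v(1, 2): B4 above E4
  -> R3 @ bar 3 tick 0 v(1, 2): B4 above A4
  -> R4 @ bar 3 tick 0 v(0, 2): B3/A4 m7 untreated
  -> R3 @ bar 3 tick 1 v(1, 2): B4 above A4
  -> R3 @ bar 3 tick 2 v(1, 2): B4 above A4
  -> R3 @ bar 3 tick 3 v(1, 2): B4 above A4
  -> R2 @ bar 5 tick 0 v(0, 2): C4/E5 M3 -> B3/B4 P8 similar
  -> R2 @ bar 6 tick 0 v(0, 2): B3/B4 P8 -> A3/E4 P5 similar
  -> R3 @ bar 6 tick 0 v(1, 2): A4 above E4
  -> R3 @ bar 6 tick 1 v(1, 2): A4 above E4
  -> R3 @ bar 6 tick 2 v(1, 2): A4 above E4
  -> R3 @ bar 6 tick 3 v(1, 2): A4 above E4
  -> R8 @ bar 7 tick 0 v(0, 2): penult P8 not 3rd/6th
  -> R2 @ bar 8 tick 0 v(0, 1): E3/C4 m6 -> F3/F4 P8 similar
  -> R6 @ bar 8 tick 3 v(0, 2): closes on M3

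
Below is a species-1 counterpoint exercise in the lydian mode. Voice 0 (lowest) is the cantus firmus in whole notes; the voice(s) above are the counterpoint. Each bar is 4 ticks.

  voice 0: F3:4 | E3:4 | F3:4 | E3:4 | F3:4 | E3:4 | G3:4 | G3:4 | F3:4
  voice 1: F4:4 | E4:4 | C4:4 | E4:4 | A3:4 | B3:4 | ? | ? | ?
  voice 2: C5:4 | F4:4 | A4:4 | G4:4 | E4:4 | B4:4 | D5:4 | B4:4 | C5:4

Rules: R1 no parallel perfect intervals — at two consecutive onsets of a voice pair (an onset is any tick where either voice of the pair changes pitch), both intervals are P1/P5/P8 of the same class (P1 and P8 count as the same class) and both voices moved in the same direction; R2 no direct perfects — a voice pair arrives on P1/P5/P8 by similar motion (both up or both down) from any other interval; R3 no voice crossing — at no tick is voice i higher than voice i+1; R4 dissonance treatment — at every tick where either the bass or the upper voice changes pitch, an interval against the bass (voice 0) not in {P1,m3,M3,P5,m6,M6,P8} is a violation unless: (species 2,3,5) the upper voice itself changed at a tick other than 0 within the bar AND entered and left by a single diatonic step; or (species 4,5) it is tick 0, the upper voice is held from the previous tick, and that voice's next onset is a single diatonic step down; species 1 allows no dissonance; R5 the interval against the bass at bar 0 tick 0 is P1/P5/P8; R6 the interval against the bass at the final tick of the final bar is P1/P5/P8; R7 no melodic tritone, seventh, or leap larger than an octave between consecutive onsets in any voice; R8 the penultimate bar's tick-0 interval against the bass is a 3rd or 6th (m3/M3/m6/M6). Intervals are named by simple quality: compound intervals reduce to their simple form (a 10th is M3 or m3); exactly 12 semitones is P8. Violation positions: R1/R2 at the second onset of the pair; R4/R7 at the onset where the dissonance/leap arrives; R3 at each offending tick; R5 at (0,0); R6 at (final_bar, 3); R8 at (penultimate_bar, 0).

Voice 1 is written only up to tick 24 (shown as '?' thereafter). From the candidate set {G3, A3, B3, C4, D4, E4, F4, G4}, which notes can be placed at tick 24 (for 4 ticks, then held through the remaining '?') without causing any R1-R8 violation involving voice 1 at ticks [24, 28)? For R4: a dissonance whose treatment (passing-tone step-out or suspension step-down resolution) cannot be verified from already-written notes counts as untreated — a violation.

G3: legal
A3: violates R4
B3: legal
C4: violates R4
D4: violates R1
E4: legal
F4: violates R4,R7
G4: violates R2

{B3, E4, G3}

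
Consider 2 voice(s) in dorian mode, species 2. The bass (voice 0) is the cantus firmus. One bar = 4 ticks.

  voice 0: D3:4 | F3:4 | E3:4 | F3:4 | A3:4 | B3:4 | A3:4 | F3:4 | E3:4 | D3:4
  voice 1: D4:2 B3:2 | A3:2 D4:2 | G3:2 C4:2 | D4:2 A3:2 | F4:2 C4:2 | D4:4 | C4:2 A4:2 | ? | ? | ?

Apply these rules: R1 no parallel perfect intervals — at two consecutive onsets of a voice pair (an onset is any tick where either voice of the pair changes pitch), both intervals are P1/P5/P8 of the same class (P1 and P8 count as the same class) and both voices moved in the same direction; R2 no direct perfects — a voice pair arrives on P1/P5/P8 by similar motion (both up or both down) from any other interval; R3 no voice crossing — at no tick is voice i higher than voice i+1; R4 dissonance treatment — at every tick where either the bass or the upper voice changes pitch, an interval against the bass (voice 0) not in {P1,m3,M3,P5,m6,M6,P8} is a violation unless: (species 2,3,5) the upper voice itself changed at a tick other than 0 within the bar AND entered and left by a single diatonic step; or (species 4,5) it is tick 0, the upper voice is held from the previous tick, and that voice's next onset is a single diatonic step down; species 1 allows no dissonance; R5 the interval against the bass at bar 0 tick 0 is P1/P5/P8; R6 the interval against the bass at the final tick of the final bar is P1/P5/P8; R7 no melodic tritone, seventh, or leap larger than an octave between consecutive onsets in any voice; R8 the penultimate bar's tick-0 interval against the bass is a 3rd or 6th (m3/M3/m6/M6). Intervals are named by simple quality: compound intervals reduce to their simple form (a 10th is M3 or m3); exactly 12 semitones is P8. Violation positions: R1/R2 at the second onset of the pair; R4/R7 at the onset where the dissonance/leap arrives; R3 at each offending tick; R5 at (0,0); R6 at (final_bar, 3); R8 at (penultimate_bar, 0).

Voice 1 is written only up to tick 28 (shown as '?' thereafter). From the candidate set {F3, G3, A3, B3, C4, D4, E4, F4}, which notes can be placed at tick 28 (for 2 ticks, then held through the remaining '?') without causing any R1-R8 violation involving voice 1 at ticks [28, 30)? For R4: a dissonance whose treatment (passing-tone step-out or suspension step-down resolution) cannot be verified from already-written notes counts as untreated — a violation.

F3: violates R1,R7
G3: violates R4,R7
A3: legal
B3: violates R4,R7
C4: violates R2
D4: legal
E4: violates R4
F4: violates R1

{A3, D4}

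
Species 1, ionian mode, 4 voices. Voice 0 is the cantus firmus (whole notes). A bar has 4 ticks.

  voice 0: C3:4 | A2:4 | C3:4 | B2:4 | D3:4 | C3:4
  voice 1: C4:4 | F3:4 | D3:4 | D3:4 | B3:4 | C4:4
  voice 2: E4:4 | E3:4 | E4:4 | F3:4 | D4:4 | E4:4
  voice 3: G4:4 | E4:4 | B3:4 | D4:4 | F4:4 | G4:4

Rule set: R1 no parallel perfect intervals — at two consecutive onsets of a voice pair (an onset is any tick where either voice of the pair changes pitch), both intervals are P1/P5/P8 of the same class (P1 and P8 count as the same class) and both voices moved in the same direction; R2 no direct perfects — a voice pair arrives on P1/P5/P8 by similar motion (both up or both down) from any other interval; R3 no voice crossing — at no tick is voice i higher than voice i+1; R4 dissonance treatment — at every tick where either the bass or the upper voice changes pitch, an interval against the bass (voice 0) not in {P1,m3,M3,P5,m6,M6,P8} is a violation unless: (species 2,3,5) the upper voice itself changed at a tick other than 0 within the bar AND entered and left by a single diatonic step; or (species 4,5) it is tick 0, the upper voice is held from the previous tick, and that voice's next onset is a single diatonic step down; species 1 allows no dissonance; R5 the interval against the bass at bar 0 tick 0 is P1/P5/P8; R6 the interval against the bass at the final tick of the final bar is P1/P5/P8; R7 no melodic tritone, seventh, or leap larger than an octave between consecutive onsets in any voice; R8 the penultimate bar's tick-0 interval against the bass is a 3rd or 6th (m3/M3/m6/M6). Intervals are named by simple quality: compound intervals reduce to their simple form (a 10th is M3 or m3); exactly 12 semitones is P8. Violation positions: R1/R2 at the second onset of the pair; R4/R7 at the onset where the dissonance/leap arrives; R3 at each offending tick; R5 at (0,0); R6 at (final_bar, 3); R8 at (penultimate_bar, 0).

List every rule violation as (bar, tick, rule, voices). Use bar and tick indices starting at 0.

bar 0: v0=C3 v1=C4 v2=E4 v3=G4 downbeat P5
bar 1: v0=A2 v1=F3 v2=E3 v3=E4 downbeat P5
bar 2: v0=C3 v1=D3 v2=E4 v3=B3 downbeat M7
bar 3: v0=B2 v1=D3 v2=F3 v3=D4 downbeat m3
bar 4: v0=D3 v1=B3 v2=D4 v3=F4 downbeat m3
bar 5: v0=C3 v1=C4 v2=E4 v3=G4 downbeat P5
  -> R5 @ bar 0 tick 0 v(0, 2): opens on M3
  -> R1 @ bar 1 tick 0 v(0, 3): C3/G4 P5 -> A2/E4 P5 similar
  -> R2 @ bar 1 tick 0 v(0, 2): C3/E4 M3 -> A2/E3 P5 similar
  -> R2 @ bar 1 tick 0 v(2, 3): E4/G4 m3 -> E3/E4 P8 similar
  -> R3 @ bar 1 tick 0 v(1, 2): F3 above E3
  -> R3 @ bar 1 tick 1 v(1, 2): F3 above E3
  -> R3 @ bar 1 tick 2 v(1, 2): F3 above E3
  -> R3 @ bar 1 tick 3 v(1, 2): F3 above E3
  -> R3 @ bar 2 tick 0 v(2, 3): E4 above B3
  -> R4 @ bar 2 tick 0 v(0, 1): C3/D3 M2 untreated
  -> R4 @ bar 2 tick 0 v(0, 3): C3/B3 M7 untreated
  -> R3 @ bar 2 tick 1 v(2, 3): E4 above B3
  -> R3 @ bar 2 tick 2 v(2, 3): E4 above B3
  -> R3 @ bar 2 tick 3 v(2, 3): E4 above B3
  -> R4 @ bar 3 tick 0 v(0, 2): B2/F3 TT untreated
  -> R7 @ bar 3 tick 0 v(2,): E4->F3 leap 11st
  -> R2 @ bar 4 tick 0 v(0, 2): B2/F3 TT -> D3/D4 P8 similar
  -> R8 @ bar 4 tick 0 v(0, 2): penult P8 not 3rd/6th
  -> R2 @ bar 5 tick 0 v(1, 3): B3/F4 TT -> C4/G4 P5 similar
  -> R6 @ bar 5 tick 3 v(0, 2): closes on M3

(0, 0, R5, (0, 2))
(1, 0, R1, (0, 3))
(1, 0, R2, (0, 2))
(1, 0, R2, (2, 3))
(1, 0, R3, (1, 2))
(1, 1, R3, (1, 2))
(1, 2, R3, (1, 2))
(1, 3, R3, (1, 2))
(2, 0, R3, (2, 3))
(2, 0, R4, (0, 1))
(2, 0, R4, (0, 3))
(2, 1, R3, (2, 3))
(2, 2, R3, (2, 3))
(2, 3, R3, (2, 3))
(3, 0, R4, (0, 2))
(3, 0, R7, (2,))
(4, 0, R2, (0, 2))
(4, 0, R8, (0, 2))
(5, 0, R2, (1, 3))
(5, 3, R6, (0, 2))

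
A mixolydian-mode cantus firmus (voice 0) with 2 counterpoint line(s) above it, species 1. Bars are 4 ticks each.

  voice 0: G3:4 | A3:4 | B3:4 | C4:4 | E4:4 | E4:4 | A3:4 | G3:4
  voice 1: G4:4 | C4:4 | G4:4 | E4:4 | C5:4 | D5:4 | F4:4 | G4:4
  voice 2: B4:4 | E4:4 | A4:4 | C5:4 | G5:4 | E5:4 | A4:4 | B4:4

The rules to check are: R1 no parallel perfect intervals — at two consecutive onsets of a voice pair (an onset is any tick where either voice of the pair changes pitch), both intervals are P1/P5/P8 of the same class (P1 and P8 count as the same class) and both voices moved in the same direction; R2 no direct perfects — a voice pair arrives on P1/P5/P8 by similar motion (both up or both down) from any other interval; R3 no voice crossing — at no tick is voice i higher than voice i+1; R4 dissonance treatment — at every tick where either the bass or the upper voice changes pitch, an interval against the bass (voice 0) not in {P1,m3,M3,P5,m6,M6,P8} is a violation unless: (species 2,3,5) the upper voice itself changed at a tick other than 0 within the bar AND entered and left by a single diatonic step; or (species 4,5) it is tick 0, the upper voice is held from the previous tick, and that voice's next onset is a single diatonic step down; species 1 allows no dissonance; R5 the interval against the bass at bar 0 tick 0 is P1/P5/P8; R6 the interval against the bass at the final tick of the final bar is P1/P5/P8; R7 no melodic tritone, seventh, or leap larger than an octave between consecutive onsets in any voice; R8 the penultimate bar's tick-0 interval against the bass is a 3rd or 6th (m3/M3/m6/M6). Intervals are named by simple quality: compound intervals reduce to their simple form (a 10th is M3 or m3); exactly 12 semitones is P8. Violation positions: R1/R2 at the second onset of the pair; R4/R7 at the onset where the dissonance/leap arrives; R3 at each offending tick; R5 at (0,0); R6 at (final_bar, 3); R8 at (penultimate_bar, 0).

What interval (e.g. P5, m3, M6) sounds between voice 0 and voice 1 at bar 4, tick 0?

m6

voice 0=E4 voice 1=C5 -> m6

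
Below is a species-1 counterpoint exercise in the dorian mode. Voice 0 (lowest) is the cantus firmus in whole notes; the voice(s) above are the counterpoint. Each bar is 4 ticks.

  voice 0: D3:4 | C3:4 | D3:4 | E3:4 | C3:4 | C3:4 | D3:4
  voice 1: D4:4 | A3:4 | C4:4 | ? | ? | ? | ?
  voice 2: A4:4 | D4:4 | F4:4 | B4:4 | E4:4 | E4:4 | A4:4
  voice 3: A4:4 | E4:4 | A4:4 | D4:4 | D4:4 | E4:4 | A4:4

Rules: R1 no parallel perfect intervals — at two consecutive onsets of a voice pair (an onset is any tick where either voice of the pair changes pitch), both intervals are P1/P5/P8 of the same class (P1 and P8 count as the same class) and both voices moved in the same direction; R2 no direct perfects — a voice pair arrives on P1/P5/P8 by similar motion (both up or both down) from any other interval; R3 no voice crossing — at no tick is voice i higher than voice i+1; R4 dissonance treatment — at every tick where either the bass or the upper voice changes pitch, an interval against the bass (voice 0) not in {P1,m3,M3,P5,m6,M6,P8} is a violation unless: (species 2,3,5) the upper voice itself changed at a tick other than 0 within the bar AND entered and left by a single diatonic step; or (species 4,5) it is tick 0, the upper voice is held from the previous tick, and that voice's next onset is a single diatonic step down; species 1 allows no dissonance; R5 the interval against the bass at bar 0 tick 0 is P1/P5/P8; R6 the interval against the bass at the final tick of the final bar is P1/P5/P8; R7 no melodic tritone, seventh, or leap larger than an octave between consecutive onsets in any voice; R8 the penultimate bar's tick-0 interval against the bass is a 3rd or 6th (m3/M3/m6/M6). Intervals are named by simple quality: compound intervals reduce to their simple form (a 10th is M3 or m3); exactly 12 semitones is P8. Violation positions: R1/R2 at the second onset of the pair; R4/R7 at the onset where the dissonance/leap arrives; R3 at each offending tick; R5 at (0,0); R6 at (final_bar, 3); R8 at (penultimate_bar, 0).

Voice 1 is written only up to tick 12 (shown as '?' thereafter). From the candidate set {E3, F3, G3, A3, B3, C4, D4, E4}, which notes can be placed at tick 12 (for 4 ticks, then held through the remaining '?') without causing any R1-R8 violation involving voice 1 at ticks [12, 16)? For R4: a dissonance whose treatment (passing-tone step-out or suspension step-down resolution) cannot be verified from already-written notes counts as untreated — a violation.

E3: legal
F3: violates R4
G3: violates R2
A3: violates R4
B3: legal
C4: legal
D4: violates R4
E4: violates R2

{B3, C4, E3}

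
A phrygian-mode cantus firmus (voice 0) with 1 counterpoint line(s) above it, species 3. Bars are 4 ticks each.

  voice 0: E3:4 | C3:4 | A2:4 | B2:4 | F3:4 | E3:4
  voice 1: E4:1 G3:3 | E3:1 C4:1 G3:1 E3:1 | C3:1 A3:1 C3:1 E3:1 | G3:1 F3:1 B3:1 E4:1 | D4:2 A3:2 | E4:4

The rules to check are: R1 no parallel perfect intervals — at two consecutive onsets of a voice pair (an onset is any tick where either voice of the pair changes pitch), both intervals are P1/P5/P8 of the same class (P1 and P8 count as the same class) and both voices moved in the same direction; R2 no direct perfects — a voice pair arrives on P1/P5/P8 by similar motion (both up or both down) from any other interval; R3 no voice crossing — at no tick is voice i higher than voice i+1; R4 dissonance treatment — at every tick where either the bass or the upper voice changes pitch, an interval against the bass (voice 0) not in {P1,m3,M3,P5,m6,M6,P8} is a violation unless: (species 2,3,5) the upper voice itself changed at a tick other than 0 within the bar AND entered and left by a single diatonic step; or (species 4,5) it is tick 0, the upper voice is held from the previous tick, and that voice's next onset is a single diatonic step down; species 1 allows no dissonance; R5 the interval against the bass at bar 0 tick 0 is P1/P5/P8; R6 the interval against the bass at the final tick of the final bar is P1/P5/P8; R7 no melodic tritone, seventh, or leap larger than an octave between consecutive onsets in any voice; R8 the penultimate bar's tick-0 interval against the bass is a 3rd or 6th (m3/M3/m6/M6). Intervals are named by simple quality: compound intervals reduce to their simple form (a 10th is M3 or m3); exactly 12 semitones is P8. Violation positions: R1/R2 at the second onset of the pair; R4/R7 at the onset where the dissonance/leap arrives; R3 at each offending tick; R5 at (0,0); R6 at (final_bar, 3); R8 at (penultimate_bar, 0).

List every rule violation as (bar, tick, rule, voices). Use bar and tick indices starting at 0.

bar 0: v0=E3 v1=E4 downbeat P8
bar 1: v0=C3 v1=E3 downbeat M3
bar 2: v0=A2 v1=C3 downbeat m3
bar 3: v0=B2 v1=G3 downbeat m6
bar 4: v0=F3 v1=D4 downbeat M6
bar 5: v0=E3 v1=E4 downbeat P8
  -> R4 @ bar 3 tick 1 v(0, 1): B2/F3 TT untreated
  -> R7 @ bar 3 tick 2 v(1,): F3->B3 leap 6st
  -> R4 @ bar 3 tick 3 v(0, 1): B2/E4 P4 untreated
  -> R7 @ bar 4 tick 0 v(0,): B2->F3 leap 6st

(3, 1, R4, (0, 1))
(3, 2, R7, (1,))
(3, 3, R4, (0, 1))
(4, 0, R7, (0,))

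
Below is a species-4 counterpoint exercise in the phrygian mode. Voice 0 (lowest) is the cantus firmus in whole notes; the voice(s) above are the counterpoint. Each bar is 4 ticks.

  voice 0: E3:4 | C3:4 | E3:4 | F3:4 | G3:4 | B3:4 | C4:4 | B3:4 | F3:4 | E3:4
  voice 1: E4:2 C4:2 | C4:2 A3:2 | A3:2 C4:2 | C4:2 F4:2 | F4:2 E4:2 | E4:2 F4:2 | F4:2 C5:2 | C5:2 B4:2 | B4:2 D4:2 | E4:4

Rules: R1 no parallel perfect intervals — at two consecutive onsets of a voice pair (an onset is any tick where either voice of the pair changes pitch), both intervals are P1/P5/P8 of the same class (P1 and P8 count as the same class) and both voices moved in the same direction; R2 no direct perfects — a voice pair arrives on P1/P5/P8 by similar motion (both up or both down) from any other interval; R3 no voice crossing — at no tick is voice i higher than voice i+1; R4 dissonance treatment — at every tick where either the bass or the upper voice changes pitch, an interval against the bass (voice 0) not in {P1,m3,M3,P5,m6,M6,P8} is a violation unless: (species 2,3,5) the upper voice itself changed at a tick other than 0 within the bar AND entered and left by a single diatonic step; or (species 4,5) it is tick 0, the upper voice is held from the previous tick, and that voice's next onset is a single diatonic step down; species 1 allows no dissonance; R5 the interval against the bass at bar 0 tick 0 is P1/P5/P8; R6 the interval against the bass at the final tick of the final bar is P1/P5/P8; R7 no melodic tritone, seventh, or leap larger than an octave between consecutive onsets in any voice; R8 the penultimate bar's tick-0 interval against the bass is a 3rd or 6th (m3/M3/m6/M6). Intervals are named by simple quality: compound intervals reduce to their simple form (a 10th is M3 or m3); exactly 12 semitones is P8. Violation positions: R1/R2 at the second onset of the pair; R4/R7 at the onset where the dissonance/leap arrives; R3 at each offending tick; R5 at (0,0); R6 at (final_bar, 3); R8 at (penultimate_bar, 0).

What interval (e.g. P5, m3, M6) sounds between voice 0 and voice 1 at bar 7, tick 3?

P8

voice 0=B3 voice 1=B4 -> P8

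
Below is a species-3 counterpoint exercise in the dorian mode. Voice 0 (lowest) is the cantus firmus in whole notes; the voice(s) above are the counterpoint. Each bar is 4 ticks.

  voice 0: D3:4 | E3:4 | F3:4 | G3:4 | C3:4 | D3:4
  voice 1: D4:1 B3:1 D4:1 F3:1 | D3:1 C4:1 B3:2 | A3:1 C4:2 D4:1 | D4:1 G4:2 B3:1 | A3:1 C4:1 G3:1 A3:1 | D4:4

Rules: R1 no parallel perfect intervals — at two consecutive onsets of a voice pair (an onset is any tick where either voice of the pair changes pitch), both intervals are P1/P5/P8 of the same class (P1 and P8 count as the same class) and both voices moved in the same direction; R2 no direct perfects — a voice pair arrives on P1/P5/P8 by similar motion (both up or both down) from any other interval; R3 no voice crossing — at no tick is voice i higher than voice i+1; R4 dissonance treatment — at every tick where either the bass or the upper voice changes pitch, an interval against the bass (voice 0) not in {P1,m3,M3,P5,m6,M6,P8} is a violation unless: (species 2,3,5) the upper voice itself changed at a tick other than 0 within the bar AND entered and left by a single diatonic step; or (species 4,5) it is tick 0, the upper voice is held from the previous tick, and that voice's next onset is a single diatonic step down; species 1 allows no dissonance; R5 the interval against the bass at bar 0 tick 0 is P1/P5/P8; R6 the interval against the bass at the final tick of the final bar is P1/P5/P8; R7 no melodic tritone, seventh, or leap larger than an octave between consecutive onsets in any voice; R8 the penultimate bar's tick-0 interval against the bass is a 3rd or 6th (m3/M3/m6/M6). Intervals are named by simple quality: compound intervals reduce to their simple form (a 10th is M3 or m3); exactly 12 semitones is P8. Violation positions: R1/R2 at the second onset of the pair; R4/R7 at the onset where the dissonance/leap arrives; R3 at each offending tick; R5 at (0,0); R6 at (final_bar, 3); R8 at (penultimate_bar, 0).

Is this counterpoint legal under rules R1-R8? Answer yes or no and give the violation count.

No (4 violations)

bar 0: v0=D3 v1=D4 (P8)
bar 1: v0=E3 v1=D3 (M2)
bar 2: v0=F3 v1=A3 (M3)
bar 3: v0=G3 v1=D4 (P5)
bar 4: v0=C3 v1=A3 (M6)
bar 5: v0=D3 v1=D4 (P8)
  R3 @ bar1.0: E3 above D3
  R4 @ bar1.0: E3/D3 M2 untreated
  R7 @ bar1.1: D3->C4 leap 10st
  R2 @ bar5.0: C3/A3 M6 -> D3/D4 P8 similar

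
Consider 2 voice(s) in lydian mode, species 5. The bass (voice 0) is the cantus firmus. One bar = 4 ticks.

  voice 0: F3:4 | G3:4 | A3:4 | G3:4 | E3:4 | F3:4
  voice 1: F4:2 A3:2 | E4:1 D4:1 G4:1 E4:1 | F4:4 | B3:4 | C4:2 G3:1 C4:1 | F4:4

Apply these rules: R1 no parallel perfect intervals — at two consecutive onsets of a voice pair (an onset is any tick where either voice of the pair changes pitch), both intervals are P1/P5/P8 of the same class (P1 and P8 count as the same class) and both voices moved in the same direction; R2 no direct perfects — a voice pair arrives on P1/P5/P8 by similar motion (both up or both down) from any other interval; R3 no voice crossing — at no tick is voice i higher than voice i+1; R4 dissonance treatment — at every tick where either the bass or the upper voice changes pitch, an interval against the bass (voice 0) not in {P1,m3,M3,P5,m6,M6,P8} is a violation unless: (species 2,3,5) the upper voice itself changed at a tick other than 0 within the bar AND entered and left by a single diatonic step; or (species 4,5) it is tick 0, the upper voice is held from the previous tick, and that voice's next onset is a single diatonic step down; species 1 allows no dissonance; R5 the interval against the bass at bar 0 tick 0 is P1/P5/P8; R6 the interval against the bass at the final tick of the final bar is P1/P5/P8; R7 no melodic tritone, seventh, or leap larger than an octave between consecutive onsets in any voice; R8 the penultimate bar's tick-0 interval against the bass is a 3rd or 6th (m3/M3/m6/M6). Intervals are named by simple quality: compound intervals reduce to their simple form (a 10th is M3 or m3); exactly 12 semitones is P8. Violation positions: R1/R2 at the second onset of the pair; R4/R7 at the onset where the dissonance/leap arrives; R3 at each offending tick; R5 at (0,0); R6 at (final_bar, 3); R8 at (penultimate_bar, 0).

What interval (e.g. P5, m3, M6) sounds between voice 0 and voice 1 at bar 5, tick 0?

voice 0=F3 voice 1=F4 -> P8

P8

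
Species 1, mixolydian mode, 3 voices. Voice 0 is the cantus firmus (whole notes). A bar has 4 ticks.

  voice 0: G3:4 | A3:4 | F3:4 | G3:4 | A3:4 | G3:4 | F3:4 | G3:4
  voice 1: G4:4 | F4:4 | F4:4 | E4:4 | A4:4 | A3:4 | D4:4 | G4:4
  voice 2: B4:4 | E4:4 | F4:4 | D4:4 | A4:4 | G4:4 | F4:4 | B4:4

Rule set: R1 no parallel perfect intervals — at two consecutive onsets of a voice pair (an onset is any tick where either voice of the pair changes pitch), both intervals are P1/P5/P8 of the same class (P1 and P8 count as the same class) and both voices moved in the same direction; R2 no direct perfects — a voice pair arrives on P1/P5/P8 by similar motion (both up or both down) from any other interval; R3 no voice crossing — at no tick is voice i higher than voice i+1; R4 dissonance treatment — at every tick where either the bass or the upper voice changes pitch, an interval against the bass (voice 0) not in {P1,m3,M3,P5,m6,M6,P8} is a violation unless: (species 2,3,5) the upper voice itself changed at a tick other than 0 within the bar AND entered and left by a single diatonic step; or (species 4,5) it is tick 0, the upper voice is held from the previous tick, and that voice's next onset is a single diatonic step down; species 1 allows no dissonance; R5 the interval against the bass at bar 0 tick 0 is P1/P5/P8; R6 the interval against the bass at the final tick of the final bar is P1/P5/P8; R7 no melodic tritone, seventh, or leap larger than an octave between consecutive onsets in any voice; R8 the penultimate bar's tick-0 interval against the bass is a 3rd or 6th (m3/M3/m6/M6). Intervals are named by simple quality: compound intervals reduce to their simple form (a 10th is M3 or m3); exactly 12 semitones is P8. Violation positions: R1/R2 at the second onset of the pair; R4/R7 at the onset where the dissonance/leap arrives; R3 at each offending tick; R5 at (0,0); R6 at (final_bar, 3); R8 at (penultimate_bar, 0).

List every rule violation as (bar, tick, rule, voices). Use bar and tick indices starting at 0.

bar 0: v0=G3 v1=G4 v2=B4 downbeat M3
bar 1: v0=A3 v1=F4 v2=E4 downbeat P5
bar 2: v0=F3 v1=F4 v2=F4 downbeat P8
bar 3: v0=G3 v1=E4 v2=D4 downbeat P5
bar 4: v0=A3 v1=A4 v2=A4 downbeat P8
bar 5: v0=G3 v1=A3 v2=G4 downbeat P8
bar 6: v0=F3 v1=D4 v2=F4 downbeat P8
bar 7: v0=G3 v1=G4 v2=B4 downbeat M3
  -> R5 @ bar 0 tick 0 v(0, 2): opens on M3
  -> R3 @ bar 1 tick 0 v(1, 2): F4 above E4
  -> R3 @ bar 1 tick 1 v(1, 2): F4 above E4
  -> R3 @ bar 1 tick 2 v(1, 2): F4 above E4
  -> R3 @ bar 1 tick 3 v(1, 2): F4 above E4
  -> R3 @ bar 3 tick 0 v(1, 2): E4 above D4
  -> R3 @ bar 3 tick 1 v(1, 2): E4 above D4
  -> R3 @ bar 3 tick 2 v(1, 2): E4 above D4
  -> R3 @ bar 3 tick 3 v(1, 2): E4 above D4
  -> R2 @ bar 4 tick 0 v(0, 1): G3/E4 M6 -> A3/A4 P8 similar
  -> R2 @ bar 4 tick 0 v(0, 2): G3/D4 P5 -> A3/A4 P8 similar
  -> R2 @ bar 4 tick 0 v(1, 2): E4/D4 M2 -> A4/A4 P1 similar
  -> R1 @ bar 5 tick 0 v(0, 2): A3/A4 P8 -> G3/G4 P8 similar
  -> R4 @ bar 5 tick 0 v(0, 1): G3/A3 M2 untreated
  -> R1 @ bar 6 tick 0 v(0, 2): G3/G4 P8 -> F3/F4 P8 similar
  -> R8 @ bar 6 tick 0 v(0, 2): penult P8 not 3rd/6th
  -> R2 @ bar 7 tick 0 v(0, 1): F3/D4 M6 -> G3/G4 P8 similar
  -> R7 @ bar 7 tick 0 v(2,): F4->B4 leap 6st
  -> R6 @ bar 7 tick 3 v(0, 2): closes on M3

(0, 0, R5, (0, 2))
(1, 0, R3, (1, 2))
(1, 1, R3, (1, 2))
(1, 2, R3, (1, 2))
(1, 3, R3, (1, 2))
(3, 0, R3, (1, 2))
(3, 1, R3, (1, 2))
(3, 2, R3, (1, 2))
(3, 3, R3, (1, 2))
(4, 0, R2, (0, 1))
(4, 0, R2, (0, 2))
(4, 0, R2, (1, 2))
(5, 0, R1, (0, 2))
(5, 0, R4, (0, 1))
(6, 0, R1, (0, 2))
(6, 0, R8, (0, 2))
(7, 0, R2, (0, 1))
(7, 0, R7, (2,))
(7, 3, R6, (0, 2))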